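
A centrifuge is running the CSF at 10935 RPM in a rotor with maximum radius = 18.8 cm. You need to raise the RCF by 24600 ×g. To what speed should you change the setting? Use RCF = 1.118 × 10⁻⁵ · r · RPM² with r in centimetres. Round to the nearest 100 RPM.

Current RCF = 1.118 × 10⁻⁵ × 18.8 × (10935)² = 1.118 × 10⁻⁵ × 18.8 × 119,574,225 ≈ 25,132.6 × g
Target RCF = 25,132.6 + 24,600 = 49,732.6 × g
N² = 49,732.6 / (21.0184 × 10⁻⁵) = 236,614,585
N ≈ √236,614,585 ≈ 15,382.3

N₂ ≈ 15400 RPM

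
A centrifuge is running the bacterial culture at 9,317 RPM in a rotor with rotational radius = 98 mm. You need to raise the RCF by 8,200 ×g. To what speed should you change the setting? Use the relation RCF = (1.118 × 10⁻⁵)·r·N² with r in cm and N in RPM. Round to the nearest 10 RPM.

r = 98 mm = 9.8 cm
Current RCF = 1.118 × 10⁻⁵ × 9.8 × (9317)² = 1.118 × 10⁻⁵ × 9.8 × 86,806,489 ≈ 9,510.9 × g
Target RCF = 9,510.9 + 8,200 = 17,710.9 × g
N² = 17,710.9 / (10.9564 × 10⁻⁵) = 161,648,899
N ≈ √161,648,899 ≈ 12,714.1

12710 RPM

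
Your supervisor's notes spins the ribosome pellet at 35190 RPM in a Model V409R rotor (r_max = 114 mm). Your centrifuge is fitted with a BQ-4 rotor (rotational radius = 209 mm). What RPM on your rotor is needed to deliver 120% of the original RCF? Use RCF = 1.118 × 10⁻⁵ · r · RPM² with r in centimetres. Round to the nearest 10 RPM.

Original rotor: r = 114 mm = 11.4 cm
RCF = 1.118 × 10⁻⁵ × r × N²
RCF_original = 1.118 × 10⁻⁵ × 11.4 × (35190)² = 1.118 × 10⁻⁵ × 11.4 × 1,238,336,100 ≈ 157,828.4 × g
Target RCF = 1.2 × 157,828.4 ≈ 189,394.1 × g
Your rotor: r = 209 mm = 20.9 cm
189,394.1 = 1.118 × 10⁻⁵ × 20.9 × N²
N² = 189,394.1 / (23.3662 × 10⁻⁵) = 810,547,286
N ≈ √810,547,286 ≈ 28,470.1

≈ 28470 RPM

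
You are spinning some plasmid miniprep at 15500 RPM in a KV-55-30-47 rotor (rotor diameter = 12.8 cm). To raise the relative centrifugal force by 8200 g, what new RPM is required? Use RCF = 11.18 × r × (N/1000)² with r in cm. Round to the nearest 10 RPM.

18840 RPM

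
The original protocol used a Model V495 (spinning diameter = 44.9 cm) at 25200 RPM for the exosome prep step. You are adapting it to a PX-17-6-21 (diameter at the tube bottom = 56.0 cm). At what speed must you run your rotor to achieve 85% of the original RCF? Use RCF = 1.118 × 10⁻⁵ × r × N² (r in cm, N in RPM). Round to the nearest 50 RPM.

20800 RPM

Original rotor: r = 44.9 / 2 = 22.45 cm
RCF_original = 1.118 × 10⁻⁵ × 22.45 × (25200)² = 1.118 × 10⁻⁵ × 22.45 × 635,040,000 ≈ 159,389.3 × g
Target RCF = 0.85 × 159,389.3 ≈ 135,480.9 × g
Your rotor: r = 56.0 / 2 = 28 cm
135,480.9 = 1.118 × 10⁻⁵ × 28 × N²
N² = 135,480.9 / (31.304 × 10⁻⁵) = 432,791,017
N ≈ √432,791,017 ≈ 20,803.6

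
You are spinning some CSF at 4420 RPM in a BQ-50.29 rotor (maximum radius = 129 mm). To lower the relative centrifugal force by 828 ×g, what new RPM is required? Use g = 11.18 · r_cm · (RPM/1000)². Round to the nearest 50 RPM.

r = 129 mm = 12.9 cm
Current RCF = 11.18 × 12.9 × (4.42)² = 11.18 × 12.9 × 19.5364 ≈ 2,817.6 × g
Target RCF = 2,817.6 − 828 = 1,989.6 × g
(N/1000)² = 1,989.6 / 144.222 = 13.7954
N = 1000 × √13.7954 ≈ 3,714.2

≈ 3700 RPM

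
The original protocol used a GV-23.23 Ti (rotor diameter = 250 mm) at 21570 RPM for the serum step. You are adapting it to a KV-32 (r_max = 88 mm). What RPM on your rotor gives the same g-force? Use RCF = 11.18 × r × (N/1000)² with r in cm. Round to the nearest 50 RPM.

≈ 25700 RPM

Original rotor: r = 250 mm / 2 = 125 mm = 12.5 cm
RCF = 11.18 × r × (N/1000)²
RCF_original = 11.18 × 12.5 × (21.57)² = 11.18 × 12.5 × 465.2649 ≈ 65,020.8 × g
Your rotor: r = 88 mm = 8.8 cm
65,020.8 = 11.18 × 8.8 × (N/1000)²
(N/1000)² = 65,020.8 / 98.384 = 660.8879
N = 1000 × √660.8879 ≈ 25,707.7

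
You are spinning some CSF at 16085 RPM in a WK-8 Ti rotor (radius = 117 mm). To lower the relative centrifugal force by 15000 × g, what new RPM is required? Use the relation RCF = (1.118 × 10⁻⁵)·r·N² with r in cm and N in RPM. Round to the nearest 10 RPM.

r = 117 mm = 11.7 cm
Current RCF = 1.118 × 10⁻⁵ × 11.7 × (16085)² = 1.118 × 10⁻⁵ × 11.7 × 258,727,225 ≈ 33,843.1 × g
Target RCF = 33,843.1 − 15,000 = 18,843.1 × g
N² = 18,843.1 / (13.0806 × 10⁻⁵) = 144,053,790
N ≈ √144,053,790 ≈ 12,002.2

N₂ ≈ 12000 RPM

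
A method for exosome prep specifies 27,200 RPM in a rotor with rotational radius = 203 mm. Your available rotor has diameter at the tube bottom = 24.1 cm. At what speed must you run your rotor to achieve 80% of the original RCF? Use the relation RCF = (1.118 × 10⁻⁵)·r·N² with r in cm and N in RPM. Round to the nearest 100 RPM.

Original rotor: r = 203 mm = 20.3 cm
RCF = 1.118 × 10⁻⁵ × r × N²
RCF_original = 1.118 × 10⁻⁵ × 20.3 × (27200)² = 1.118 × 10⁻⁵ × 20.3 × 739,840,000 ≈ 167,909.6 × g
Target RCF = 0.8 × 167,909.6 ≈ 134,327.7 × g
Your rotor: r = 24.1 / 2 = 12.05 cm
134,327.7 = 1.118 × 10⁻⁵ × 12.05 × N²
N² = 134,327.7 / (13.4719 × 10⁻⁵) = 997,095,436
N ≈ √997,095,436 ≈ 31,576.8

31600 RPM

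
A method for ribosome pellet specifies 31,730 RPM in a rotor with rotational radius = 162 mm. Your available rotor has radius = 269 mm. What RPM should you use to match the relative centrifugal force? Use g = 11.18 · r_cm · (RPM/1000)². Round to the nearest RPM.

Original rotor: r = 162 mm = 16.2 cm
RCF_original = 11.18 × 16.2 × (31.73)² = 11.18 × 16.2 × 1,006.7929 ≈ 182,346.3 × g
Your rotor: r = 269 mm = 26.9 cm
182,346.3 = 11.18 × 26.9 × (N/1000)²
(N/1000)² = 182,346.3 / 300.742 = 606.3214
N = 1000 × √606.3214 ≈ 24,623.6

24624 RPM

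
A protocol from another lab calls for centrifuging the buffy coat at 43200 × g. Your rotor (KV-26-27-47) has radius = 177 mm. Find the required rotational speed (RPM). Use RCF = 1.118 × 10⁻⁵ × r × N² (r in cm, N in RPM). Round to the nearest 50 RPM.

14800 RPM

r = 177 mm = 17.7 cm
43,200 = 1.118 × 10⁻⁵ × 17.7 × N²
N² = 43,200 / (19.7886 × 10⁻⁵) = 218,307,510
N ≈ √218,307,510 ≈ 14,775.2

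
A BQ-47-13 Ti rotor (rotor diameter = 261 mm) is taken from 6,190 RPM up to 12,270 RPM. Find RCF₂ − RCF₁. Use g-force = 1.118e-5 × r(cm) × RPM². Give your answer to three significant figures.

16400 × g

r = 261 mm / 2 = 130.5 mm = 13.05 cm
RCF₁ = 1.118 × 10⁻⁵ × 13.05 × (6190)² = 1.118 × 10⁻⁵ × 13.05 × 38,316,100 ≈ 5,590.3 × g
RCF₂ = 1.118 × 10⁻⁵ × 13.05 × (12270)² = 1.118 × 10⁻⁵ × 13.05 × 150,552,900 ≈ 21,965.5 × g
Increase = 21,965.5 − 5,590.3 = 16,375.2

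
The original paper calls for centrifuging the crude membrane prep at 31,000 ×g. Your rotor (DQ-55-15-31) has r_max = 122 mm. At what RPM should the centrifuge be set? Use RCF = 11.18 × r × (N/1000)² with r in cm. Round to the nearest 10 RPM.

≈ 15080 RPM

r = 122 mm = 12.2 cm
RCF = 11.18 × r × (N/1000)²
31,000 = 11.18 × 12.2 × (N/1000)²
(N/1000)² = 31,000 / 136.396 = 227.2794
N = 1000 × √227.2794 ≈ 15,075.8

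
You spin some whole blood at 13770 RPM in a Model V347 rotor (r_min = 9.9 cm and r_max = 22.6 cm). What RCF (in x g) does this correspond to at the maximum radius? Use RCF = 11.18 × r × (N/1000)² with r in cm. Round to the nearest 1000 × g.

Use r_max = 22.6 cm.
RCF = 11.18 × 22.6 × (13.77)² = 11.18 × 22.6 × 189.6129 ≈ 47,909.1 × g

48000 x g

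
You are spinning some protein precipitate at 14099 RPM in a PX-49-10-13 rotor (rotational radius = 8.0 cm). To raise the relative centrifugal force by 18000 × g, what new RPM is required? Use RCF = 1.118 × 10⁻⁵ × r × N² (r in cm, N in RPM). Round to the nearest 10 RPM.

Current RCF = 1.118 × 10⁻⁵ × 8 × (14099)² = 1.118 × 10⁻⁵ × 8 × 198,781,801 ≈ 17,779 × g
Target RCF = 17,779 + 18,000 = 35,779 × g
N² = 35,779 / (8.944 × 10⁻⁵) = 400,033,542
N ≈ √400,033,542 ≈ 20,000.8

20000 RPM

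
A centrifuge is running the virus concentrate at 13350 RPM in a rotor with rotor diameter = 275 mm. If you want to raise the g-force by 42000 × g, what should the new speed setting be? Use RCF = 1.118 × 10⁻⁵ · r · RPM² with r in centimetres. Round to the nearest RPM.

≈ 21247 RPM

r = 275 mm / 2 = 137.5 mm = 13.75 cm
Current RCF = 1.118 × 10⁻⁵ × 13.75 × (13350)² = 1.118 × 10⁻⁵ × 13.75 × 178,222,500 ≈ 27,397.3 × g
Target RCF = 27,397.3 + 42,000 = 69,397.3 × g
N² = 69,397.3 / (15.3725 × 10⁻⁵) = 451,437,957
N ≈ √451,437,957 ≈ 21,247.1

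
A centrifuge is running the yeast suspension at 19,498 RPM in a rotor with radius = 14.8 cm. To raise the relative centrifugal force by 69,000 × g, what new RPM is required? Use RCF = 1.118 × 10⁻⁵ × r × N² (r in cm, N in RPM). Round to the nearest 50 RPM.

Current RCF = 1.118 × 10⁻⁵ × 14.8 × (19498)² = 1.118 × 10⁻⁵ × 14.8 × 380,172,004 ≈ 62,904.8 × g
Target RCF = 62,904.8 + 69,000 = 131,904.8 × g
N² = 131,904.8 / (16.5464 × 10⁻⁵) = 797,181,260
N ≈ √797,181,260 ≈ 28,234.4

28250 RPM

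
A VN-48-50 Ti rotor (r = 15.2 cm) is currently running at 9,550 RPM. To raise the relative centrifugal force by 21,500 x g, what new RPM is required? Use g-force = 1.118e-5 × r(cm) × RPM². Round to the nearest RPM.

N₂ ≈ 14755 RPM

Current RCF = 1.118 × 10⁻⁵ × 15.2 × (9550)² = 1.118 × 10⁻⁵ × 15.2 × 91,202,500 ≈ 15,498.6 × g
Target RCF = 15,498.6 + 21,500 = 36,998.6 × g
N² = 36,998.6 / (16.9936 × 10⁻⁵) = 217,720,789
N ≈ √217,720,789 ≈ 14,755.4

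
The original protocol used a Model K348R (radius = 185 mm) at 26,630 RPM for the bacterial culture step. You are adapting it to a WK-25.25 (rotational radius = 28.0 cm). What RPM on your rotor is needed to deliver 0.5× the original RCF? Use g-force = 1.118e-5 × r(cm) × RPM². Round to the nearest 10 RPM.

15310 RPM

Original rotor: r = 185 mm = 18.5 cm
RCF = 1.118 × 10⁻⁵ × r × N²
RCF_original = 1.118 × 10⁻⁵ × 18.5 × (26630)² = 1.118 × 10⁻⁵ × 18.5 × 709,156,900 ≈ 146,674.9 × g
Target RCF = 0.5 × 146,674.9 ≈ 73,337.4 × g
73,337.4 = 1.118 × 10⁻⁵ × 28 × N²
N² = 73,337.4 / (31.304 × 10⁻⁵) = 234,274,853
N ≈ √234,274,853 ≈ 15,306.0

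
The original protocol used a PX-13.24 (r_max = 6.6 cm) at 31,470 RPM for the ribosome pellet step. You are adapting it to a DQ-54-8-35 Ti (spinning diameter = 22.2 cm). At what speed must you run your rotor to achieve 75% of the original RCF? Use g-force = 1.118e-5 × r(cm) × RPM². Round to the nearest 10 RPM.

RCF_original = 1.118 × 10⁻⁵ × 6.6 × (31470)² = 1.118 × 10⁻⁵ × 6.6 × 990,360,900 ≈ 73,076.8 × g
Target RCF = 0.75 × 73,076.8 ≈ 54,807.6 × g
Your rotor: r = 22.2 / 2 = 11.1 cm
54,807.6 = 1.118 × 10⁻⁵ × 11.1 × N²
N² = 54,807.6 / (12.4098 × 10⁻⁵) = 441,647,730
N ≈ √441,647,730 ≈ 21,015.4

≈ 21020 RPM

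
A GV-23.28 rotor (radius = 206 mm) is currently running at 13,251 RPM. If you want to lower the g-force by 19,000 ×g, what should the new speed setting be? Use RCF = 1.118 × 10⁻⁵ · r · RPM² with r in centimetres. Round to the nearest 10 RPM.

r = 206 mm = 20.6 cm
Current RCF = 1.118 × 10⁻⁵ × 20.6 × (13251)² = 1.118 × 10⁻⁵ × 20.6 × 175,589,001 ≈ 40,439.6 × g
Target RCF = 40,439.6 − 19,000 = 21,439.6 × g
N² = 21,439.6 / (23.0308 × 10⁻⁵) = 93,090,991
N ≈ √93,090,991 ≈ 9,648.4

N₂ ≈ 9650 RPM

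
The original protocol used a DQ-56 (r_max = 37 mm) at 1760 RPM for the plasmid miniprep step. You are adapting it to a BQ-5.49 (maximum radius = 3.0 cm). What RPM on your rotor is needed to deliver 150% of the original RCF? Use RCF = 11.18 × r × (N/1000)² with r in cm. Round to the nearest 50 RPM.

≈ 2400 RPM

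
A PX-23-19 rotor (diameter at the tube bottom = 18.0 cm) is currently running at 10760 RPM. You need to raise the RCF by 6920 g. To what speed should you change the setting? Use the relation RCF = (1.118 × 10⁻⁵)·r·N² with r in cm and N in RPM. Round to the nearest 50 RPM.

13600 RPM

r = 18.0 / 2 = 9 cm
Current RCF = 1.118 × 10⁻⁵ × 9 × (10760)² = 1.118 × 10⁻⁵ × 9 × 115,777,600 ≈ 11,649.5 × g
Target RCF = 11,649.5 + 6,920 = 18,569.5 × g
N² = 18,569.5 / (10.062 × 10⁻⁵) = 184,550,785
N ≈ √184,550,785 ≈ 13,584.9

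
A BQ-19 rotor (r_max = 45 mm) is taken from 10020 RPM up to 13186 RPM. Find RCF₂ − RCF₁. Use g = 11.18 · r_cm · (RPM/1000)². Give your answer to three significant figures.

≈ 3700 g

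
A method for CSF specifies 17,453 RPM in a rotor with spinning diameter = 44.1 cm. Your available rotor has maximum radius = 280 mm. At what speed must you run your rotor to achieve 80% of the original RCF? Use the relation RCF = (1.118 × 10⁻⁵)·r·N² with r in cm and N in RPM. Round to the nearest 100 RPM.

Original rotor: r = 44.1 / 2 = 22.05 cm
RCF = 1.118 × 10⁻⁵ × r × N²
RCF_original = 1.118 × 10⁻⁵ × 22.05 × (17453)² = 1.118 × 10⁻⁵ × 22.05 × 304,607,209 ≈ 75,091.5 × g
Target RCF = 0.8 × 75,091.5 ≈ 60,073.2 × g
Your rotor: r = 280 mm = 28.0 cm
60,073.2 = 1.118 × 10⁻⁵ × 28 × N²
N² = 60,073.2 / (31.304 × 10⁻⁵) = 191,902,632
N ≈ √191,902,632 ≈ 13,852.9

13900 RPM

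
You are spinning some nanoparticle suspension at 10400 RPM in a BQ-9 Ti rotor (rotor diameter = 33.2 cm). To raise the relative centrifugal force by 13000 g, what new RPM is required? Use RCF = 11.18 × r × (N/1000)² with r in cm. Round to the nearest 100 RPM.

N₂ ≈ 13300 RPM

r = 33.2 / 2 = 16.6 cm
Current RCF = 11.18 × 16.6 × (10.4)² = 11.18 × 16.6 × 108.16 ≈ 20,073.2 × g
Target RCF = 20,073.2 + 13,000 = 33,073.2 × g
(N/1000)² = 33,073.2 / 185.588 = 178.2076
N = 1000 × √178.2076 ≈ 13,349.4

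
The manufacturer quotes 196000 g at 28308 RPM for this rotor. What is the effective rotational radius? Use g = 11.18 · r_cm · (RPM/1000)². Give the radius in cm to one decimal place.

RCF = 11.18 × r × (N/1000)²
196000 = 11.18 × r × (28.308)²
r = 196000 / (11.18 × 801.342864) = 196000 / 8959.013 ≈ 21.877 cm

≈ 21.9 cm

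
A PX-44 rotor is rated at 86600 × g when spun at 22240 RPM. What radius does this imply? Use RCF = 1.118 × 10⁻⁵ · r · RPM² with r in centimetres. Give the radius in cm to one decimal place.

r ≈ 15.7 cm

86600 = 1.118 × 10⁻⁵ × r × (22240)²
r = 86600 / (1.118 × 10⁻⁵ × 494,617,600) = 86600 / 5529.825 ≈ 15.661 cm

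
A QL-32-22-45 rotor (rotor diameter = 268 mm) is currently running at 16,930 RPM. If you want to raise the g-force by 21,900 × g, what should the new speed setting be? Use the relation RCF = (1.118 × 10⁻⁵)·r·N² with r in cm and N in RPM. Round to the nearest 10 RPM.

≈ 20800 RPM

r = 268 mm / 2 = 134 mm = 13.4 cm
Current RCF = 1.118 × 10⁻⁵ × 13.4 × (16930)² = 1.118 × 10⁻⁵ × 13.4 × 286,624,900 ≈ 42,939.8 × g
Target RCF = 42,939.8 + 21,900 = 64,839.8 × g
N² = 64,839.8 / (14.9812 × 10⁻⁵) = 432,807,786
N ≈ √432,807,786 ≈ 20,804.0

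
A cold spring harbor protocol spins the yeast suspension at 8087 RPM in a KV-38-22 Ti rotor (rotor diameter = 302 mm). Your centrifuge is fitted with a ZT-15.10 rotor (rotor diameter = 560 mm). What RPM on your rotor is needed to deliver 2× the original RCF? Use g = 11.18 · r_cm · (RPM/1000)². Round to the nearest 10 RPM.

Original rotor: r = 302 mm / 2 = 151 mm = 15.1 cm
RCF = 11.18 × r × (N/1000)²
RCF_original = 11.18 × 15.1 × (8.087)² = 11.18 × 15.1 × 65.399569 ≈ 11,040.6 × g
Target RCF = 2 × 11,040.6 ≈ 22,081.2 × g
Your rotor: r = 560 mm / 2 = 280 mm = 28 cm
22,081.2 = 11.18 × 28 × (N/1000)²
(N/1000)² = 22,081.2 / 313.04 = 70.53795
N = 1000 × √70.53795 ≈ 8,398.7

≈ 8400 RPM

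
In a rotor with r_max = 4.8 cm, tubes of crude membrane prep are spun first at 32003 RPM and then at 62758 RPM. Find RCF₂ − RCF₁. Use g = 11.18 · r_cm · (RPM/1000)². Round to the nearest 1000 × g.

RCF₁ = 11.18 × 4.8 × (32.003)² = 11.18 × 4.8 × 1,024.192009 ≈ 54,962.2 × g
RCF₂ = 11.18 × 4.8 × (62.758)² = 11.18 × 4.8 × 3,938.566564 ≈ 211,359.2 × g
Increase = 211,359.2 − 54,962.2 = 156,397

156000 ×g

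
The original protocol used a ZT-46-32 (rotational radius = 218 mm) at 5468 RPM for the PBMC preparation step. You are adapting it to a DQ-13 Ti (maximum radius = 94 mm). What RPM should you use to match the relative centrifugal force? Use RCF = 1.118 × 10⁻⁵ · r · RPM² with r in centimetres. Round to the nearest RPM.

≈ 8327 RPM

Original rotor: r = 218 mm = 21.8 cm
RCF_original = 1.118 × 10⁻⁵ × 21.8 × (5468)² = 1.118 × 10⁻⁵ × 21.8 × 29,899,024 ≈ 7,287.1 × g
Your rotor: r = 94 mm = 9.4 cm
7,287.1 = 1.118 × 10⁻⁵ × 9.4 × N²
N² = 7,287.1 / (10.5092 × 10⁻⁵) = 69,340,197
N ≈ √69,340,197 ≈ 8,327.1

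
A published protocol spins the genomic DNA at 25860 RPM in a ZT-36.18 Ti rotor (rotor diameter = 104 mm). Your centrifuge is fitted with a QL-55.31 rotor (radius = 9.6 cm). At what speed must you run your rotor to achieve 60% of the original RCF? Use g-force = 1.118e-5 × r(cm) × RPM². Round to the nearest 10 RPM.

≈ 14740 RPM

Original rotor: r = 104 mm / 2 = 52 mm = 5.2 cm
RCF_original = 1.118 × 10⁻⁵ × 5.2 × (25860)² = 1.118 × 10⁻⁵ × 5.2 × 668,739,600 ≈ 38,877.8 × g
Target RCF = 0.6 × 38,877.8 ≈ 23,326.7 × g
23,326.7 = 1.118 × 10⁻⁵ × 9.6 × N²
N² = 23,326.7 / (10.7328 × 10⁻⁵) = 217,340,303
N ≈ √217,340,303 ≈ 14,742.5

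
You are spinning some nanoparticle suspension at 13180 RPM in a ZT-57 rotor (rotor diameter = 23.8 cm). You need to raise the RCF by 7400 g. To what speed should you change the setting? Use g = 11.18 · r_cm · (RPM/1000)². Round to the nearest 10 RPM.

r = 23.8 / 2 = 11.9 cm
Current RCF = 11.18 × 11.9 × (13.18)² = 11.18 × 11.9 × 173.7124 ≈ 23,111 × g
Target RCF = 23,111 + 7,400 = 30,511 × g
(N/1000)² = 30,511 / 133.042 = 229.3336
N = 1000 × √229.3336 ≈ 15,143.8

N₂ ≈ 15140 RPM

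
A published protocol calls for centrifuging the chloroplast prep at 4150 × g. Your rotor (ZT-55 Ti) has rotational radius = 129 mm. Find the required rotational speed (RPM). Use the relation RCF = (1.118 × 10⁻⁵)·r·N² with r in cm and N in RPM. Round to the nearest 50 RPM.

N ≈ 5350 RPM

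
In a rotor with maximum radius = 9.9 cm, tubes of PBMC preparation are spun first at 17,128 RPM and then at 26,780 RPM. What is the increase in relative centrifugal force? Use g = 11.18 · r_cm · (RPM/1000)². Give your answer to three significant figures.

RCF₁ = 11.18 × 9.9 × (17.128)² = 11.18 × 9.9 × 293.368384 ≈ 32,470.6 × g
RCF₂ = 11.18 × 9.9 × (26.78)² = 11.18 × 9.9 × 717.1684 ≈ 79,377.6 × g
Increase = 79,377.6 − 32,470.6 = 46,907

46900 g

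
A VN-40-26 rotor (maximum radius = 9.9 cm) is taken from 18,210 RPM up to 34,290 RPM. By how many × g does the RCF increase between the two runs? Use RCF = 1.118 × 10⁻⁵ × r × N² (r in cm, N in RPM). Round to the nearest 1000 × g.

RCF₁ = 1.118 × 10⁻⁵ × 9.9 × (18210)² = 1.118 × 10⁻⁵ × 9.9 × 331,604,100 ≈ 36,702.6 × g
RCF₂ = 1.118 × 10⁻⁵ × 9.9 × (34290)² = 1.118 × 10⁻⁵ × 9.9 × 1,175,804,100 ≈ 130,140.3 × g
Increase = 130,140.3 − 36,702.6 = 93,437.7

93000 × g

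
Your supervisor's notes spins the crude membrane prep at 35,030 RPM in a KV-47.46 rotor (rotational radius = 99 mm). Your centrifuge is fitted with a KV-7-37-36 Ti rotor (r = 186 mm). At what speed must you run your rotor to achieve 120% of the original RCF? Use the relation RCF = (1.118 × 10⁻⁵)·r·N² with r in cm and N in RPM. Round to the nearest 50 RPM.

Original rotor: r = 99 mm = 9.9 cm
RCF_original = 1.118 × 10⁻⁵ × 9.9 × (35030)² = 1.118 × 10⁻⁵ × 9.9 × 1,227,100,900 ≈ 135,818 × g
Target RCF = 1.2 × 135,818 ≈ 162,981.6 × g
Your rotor: r = 186 mm = 18.6 cm
162,981.6 = 1.118 × 10⁻⁵ × 18.6 × N²
N² = 162,981.6 / (20.7948 × 10⁻⁵) = 783,761,325
N ≈ √783,761,325 ≈ 27,995.7

≈ 28000 RPM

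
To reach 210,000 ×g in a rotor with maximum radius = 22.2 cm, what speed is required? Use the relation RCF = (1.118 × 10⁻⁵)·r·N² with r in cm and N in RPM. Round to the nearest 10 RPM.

N ≈ 29090 RPM

RCF = 1.118 × 10⁻⁵ × r × N²
210,000 = 1.118 × 10⁻⁵ × 22.2 × N²
N² = 210,000 / (24.8196 × 10⁻⁵) = 846,105,497
N ≈ √846,105,497 ≈ 29,087.9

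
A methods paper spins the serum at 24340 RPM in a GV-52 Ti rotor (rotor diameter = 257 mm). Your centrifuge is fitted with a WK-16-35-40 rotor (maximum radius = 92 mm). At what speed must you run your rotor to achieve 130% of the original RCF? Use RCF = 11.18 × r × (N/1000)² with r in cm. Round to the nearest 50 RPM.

≈ 32800 RPM

Original rotor: r = 257 mm / 2 = 128.5 mm = 12.85 cm
RCF_original = 11.18 × 12.85 × (24.34)² = 11.18 × 12.85 × 592.4356 ≈ 85,111.1 × g
Target RCF = 1.3 × 85,111.1 ≈ 110,644.4 × g
Your rotor: r = 92 mm = 9.2 cm
110,644.4 = 11.18 × 9.2 × (N/1000)²
(N/1000)² = 110,644.4 / 102.856 = 1075.721
N = 1000 × √1075.721 ≈ 32,798.2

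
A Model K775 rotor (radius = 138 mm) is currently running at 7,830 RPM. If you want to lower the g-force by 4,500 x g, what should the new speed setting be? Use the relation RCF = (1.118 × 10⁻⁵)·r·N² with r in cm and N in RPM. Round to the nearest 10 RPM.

≈ 5670 RPM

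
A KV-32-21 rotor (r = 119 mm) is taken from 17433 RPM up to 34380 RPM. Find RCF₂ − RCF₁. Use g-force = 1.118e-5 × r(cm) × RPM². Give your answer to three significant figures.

r = 119 mm = 11.9 cm
RCF₁ = 1.118 × 10⁻⁵ × 11.9 × (17433)² = 1.118 × 10⁻⁵ × 11.9 × 303,909,489 ≈ 40,432.7 × g
RCF₂ = 1.118 × 10⁻⁵ × 11.9 × (34380)² = 1.118 × 10⁻⁵ × 11.9 × 1,181,984,400 ≈ 157,253.6 × g
Increase = 157,253.6 − 40,432.7 = 116,820.9

≈ 117000 ×g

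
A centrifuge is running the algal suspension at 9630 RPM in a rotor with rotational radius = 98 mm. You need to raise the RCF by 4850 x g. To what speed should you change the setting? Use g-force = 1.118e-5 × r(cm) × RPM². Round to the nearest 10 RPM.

r = 98 mm = 9.8 cm
Current RCF = 1.118 × 10⁻⁵ × 9.8 × (9630)² = 1.118 × 10⁻⁵ × 9.8 × 92,736,900 ≈ 10,160.6 × g
Target RCF = 10,160.6 + 4,850 = 15,010.6 × g
N² = 15,010.6 / (10.9564 × 10⁻⁵) = 137,003,030
N ≈ √137,003,030 ≈ 11,704.8

≈ 11700 RPM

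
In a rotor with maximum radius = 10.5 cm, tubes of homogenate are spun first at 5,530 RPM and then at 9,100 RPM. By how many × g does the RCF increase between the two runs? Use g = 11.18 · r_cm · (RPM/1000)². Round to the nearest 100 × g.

RCF₁ = 11.18 × 10.5 × (5.53)² = 11.18 × 10.5 × 30.5809 ≈ 3,589.9 × g
RCF₂ = 11.18 × 10.5 × (9.1)² = 11.18 × 10.5 × 82.81 ≈ 9,721.1 × g
Increase = 9,721.1 − 3,589.9 = 6,131.2

≈ 6100 × g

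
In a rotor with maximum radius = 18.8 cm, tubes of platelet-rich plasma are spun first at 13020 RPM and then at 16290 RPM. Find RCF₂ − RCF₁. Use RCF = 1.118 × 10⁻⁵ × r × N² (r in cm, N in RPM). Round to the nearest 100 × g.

20100 x g

RCF₁ = 1.118 × 10⁻⁵ × 18.8 × (13020)² = 1.118 × 10⁻⁵ × 18.8 × 169,520,400 ≈ 35,630.5 × g
RCF₂ = 1.118 × 10⁻⁵ × 18.8 × (16290)² = 1.118 × 10⁻⁵ × 18.8 × 265,364,100 ≈ 55,775.3 × g
Increase = 55,775.3 − 35,630.5 = 20,144.8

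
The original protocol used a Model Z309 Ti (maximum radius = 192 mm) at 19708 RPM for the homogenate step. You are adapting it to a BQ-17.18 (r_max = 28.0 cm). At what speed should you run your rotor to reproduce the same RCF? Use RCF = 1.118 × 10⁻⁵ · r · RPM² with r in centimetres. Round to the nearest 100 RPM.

16300 RPM

Original rotor: r = 192 mm = 19.2 cm
RCF_original = 1.118 × 10⁻⁵ × 19.2 × (19708)² = 1.118 × 10⁻⁵ × 19.2 × 388,405,264 ≈ 83,373.5 × g
83,373.5 = 1.118 × 10⁻⁵ × 28 × N²
N² = 83,373.5 / (31.304 × 10⁻⁵) = 266,334,973
N ≈ √266,334,973 ≈ 16,319.8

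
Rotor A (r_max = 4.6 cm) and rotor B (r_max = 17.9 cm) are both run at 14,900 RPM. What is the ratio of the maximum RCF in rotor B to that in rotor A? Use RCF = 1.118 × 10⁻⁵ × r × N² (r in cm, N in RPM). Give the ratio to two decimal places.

At fixed N, RCF ∝ r, so RCF_B/RCF_A = r_B/r_A = 17.9 / 4.6 = 3.8913.

3.89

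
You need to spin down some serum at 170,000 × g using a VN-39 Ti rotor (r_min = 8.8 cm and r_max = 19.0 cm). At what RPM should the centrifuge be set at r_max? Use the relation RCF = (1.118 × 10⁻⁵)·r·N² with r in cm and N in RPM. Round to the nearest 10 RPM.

Use r_max = 19.0 cm.
RCF = 1.118 × 10⁻⁵ × r × N²
170,000 = 1.118 × 10⁻⁵ × 19 × N²
N² = 170,000 / (21.242 × 10⁻⁵) = 800,301,290
N ≈ √800,301,290 ≈ 28,289.6

≈ 28290 RPM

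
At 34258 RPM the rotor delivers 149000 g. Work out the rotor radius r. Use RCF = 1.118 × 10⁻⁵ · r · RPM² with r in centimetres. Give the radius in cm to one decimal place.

RCF = 1.118 × 10⁻⁵ × r × N²
149000 = 1.118 × 10⁻⁵ × r × (34258)²
r = 149000 / (1.118 × 10⁻⁵ × 1,173,610,564) = 149000 / 13120.97 ≈ 11.356 cm

11.4 cm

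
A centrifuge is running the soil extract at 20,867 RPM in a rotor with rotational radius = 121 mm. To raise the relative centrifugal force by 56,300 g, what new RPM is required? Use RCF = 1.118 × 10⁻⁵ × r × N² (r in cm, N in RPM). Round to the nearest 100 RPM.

29200 RPM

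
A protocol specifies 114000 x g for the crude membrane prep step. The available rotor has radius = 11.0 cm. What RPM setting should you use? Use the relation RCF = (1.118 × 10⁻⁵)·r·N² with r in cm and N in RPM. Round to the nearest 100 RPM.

RCF = 1.118 × 10⁻⁵ × r × N²
114,000 = 1.118 × 10⁻⁵ × 11 × N²
N² = 114,000 / (12.298 × 10⁻⁵) = 926,979,997
N ≈ √926,979,997 ≈ 30,446.3

N ≈ 30400 RPM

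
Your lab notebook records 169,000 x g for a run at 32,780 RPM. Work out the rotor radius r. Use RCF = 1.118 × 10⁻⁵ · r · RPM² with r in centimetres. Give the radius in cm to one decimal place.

RCF = 1.118 × 10⁻⁵ × r × N²
169000 = 1.118 × 10⁻⁵ × r × (32780)²
r = 169000 / (1.118 × 10⁻⁵ × 1,074,528,400) = 169000 / 12013.23 ≈ 14.068 cm

r ≈ 14.1 cm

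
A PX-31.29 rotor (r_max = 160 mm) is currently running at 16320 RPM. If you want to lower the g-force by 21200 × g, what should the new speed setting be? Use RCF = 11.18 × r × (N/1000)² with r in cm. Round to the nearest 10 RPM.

N₂ ≈ 12160 RPM

r = 160 mm = 16.0 cm
Current RCF = 11.18 × 16 × (16.32)² = 11.18 × 16 × 266.3424 ≈ 47,643.3 × g
Target RCF = 47,643.3 − 21,200 = 26,443.3 × g
(N/1000)² = 26,443.3 / 178.88 = 147.827
N = 1000 × √147.827 ≈ 12,158.4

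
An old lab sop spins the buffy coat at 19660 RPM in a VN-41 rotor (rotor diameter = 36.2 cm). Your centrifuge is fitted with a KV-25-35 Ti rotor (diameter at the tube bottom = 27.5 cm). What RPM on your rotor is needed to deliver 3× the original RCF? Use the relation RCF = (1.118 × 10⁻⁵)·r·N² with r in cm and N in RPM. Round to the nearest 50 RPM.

≈ 39050 RPM

Original rotor: r = 36.2 / 2 = 18.1 cm
RCF_original = 1.118 × 10⁻⁵ × 18.1 × (19660)² = 1.118 × 10⁻⁵ × 18.1 × 386,515,600 ≈ 78,214.5 × g
Target RCF = 3 × 78,214.5 ≈ 234,643.5 × g
Your rotor: r = 27.5 / 2 = 13.75 cm
234,643.5 = 1.118 × 10⁻⁵ × 13.75 × N²
N² = 234,643.5 / (15.3725 × 10⁻⁵) = 1,526,384,778
N ≈ √1,526,384,778 ≈ 39,069.0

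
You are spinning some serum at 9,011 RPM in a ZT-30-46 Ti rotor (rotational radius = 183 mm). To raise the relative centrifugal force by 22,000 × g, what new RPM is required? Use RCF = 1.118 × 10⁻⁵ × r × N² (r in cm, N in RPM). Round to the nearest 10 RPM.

N₂ ≈ 13740 RPM

r = 183 mm = 18.3 cm
Current RCF = 1.118 × 10⁻⁵ × 18.3 × (9011)² = 1.118 × 10⁻⁵ × 18.3 × 81,198,121 ≈ 16,612.6 × g
Target RCF = 16,612.6 + 22,000 = 38,612.6 × g
N² = 38,612.6 / (20.4594 × 10⁻⁵) = 188,727,920
N ≈ √188,727,920 ≈ 13,737.8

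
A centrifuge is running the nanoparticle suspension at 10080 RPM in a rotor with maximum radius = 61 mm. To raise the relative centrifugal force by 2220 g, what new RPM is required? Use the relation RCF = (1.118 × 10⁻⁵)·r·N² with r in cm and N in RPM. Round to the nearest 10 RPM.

≈ 11580 RPM

r = 61 mm = 6.1 cm
Current RCF = 1.118 × 10⁻⁵ × 6.1 × (10080)² = 1.118 × 10⁻⁵ × 6.1 × 101,606,400 ≈ 6,929.4 × g
Target RCF = 6,929.4 + 2,220 = 9,149.4 × g
N² = 9,149.4 / (6.8198 × 10⁻⁵) = 134,159,360
N ≈ √134,159,360 ≈ 11,582.7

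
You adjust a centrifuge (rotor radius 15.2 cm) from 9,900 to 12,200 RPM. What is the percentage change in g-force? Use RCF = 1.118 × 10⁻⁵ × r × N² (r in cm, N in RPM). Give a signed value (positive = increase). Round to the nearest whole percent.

+52%

RCF ∝ N², so the ratio is (12200/9900)² = (1.232323)² = 1.5186.
Change = 1.5186 − 1 = +0.5186 → +51.9%.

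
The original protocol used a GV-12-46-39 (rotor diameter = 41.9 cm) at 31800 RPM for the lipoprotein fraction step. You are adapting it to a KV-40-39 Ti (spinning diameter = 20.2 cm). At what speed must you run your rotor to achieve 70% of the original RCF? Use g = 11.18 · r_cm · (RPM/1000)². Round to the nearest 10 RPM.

38320 RPM

Original rotor: r = 41.9 / 2 = 20.95 cm
RCF_original = 11.18 × 20.95 × (31.8)² = 11.18 × 20.95 × 1,011.24 ≈ 236,853.6 × g
Target RCF = 0.7 × 236,853.6 ≈ 165,797.5 × g
Your rotor: r = 20.2 / 2 = 10.1 cm
165,797.5 = 11.18 × 10.1 × (N/1000)²
(N/1000)² = 165,797.5 / 112.918 = 1468.3
N = 1000 × √1468.3 ≈ 38,318.4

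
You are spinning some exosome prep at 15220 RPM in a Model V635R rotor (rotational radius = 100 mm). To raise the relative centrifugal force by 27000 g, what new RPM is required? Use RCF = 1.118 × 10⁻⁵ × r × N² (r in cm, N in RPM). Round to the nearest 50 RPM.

r = 100 mm = 10.0 cm
Current RCF = 1.118 × 10⁻⁵ × 10 × (15220)² = 1.118 × 10⁻⁵ × 10 × 231,648,400 ≈ 25,898.3 × g
Target RCF = 25,898.3 + 27,000 = 52,898.3 × g
N² = 52,898.3 / (11.18 × 10⁻⁵) = 473,151,163
N ≈ √473,151,163 ≈ 21,752.0

≈ 21750 RPM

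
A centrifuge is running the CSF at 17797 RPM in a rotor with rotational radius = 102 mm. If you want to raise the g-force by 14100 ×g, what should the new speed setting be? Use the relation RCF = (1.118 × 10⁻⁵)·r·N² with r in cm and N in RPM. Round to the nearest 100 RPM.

r = 102 mm = 10.2 cm
Current RCF = 1.118 × 10⁻⁵ × 10.2 × (17797)² = 1.118 × 10⁻⁵ × 10.2 × 316,733,209 ≈ 36,119 × g
Target RCF = 36,119 + 14,100 = 50,219 × g
N² = 50,219 / (11.4036 × 10⁻⁵) = 440,378,477
N ≈ √440,378,477 ≈ 20,985.2

N₂ ≈ 21000 RPM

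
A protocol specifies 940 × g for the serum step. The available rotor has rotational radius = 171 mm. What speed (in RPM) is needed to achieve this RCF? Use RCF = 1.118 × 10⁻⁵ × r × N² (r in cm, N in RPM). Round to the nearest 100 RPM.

r = 171 mm = 17.1 cm
RCF = 1.118 × 10⁻⁵ × r × N²
940 = 1.118 × 10⁻⁵ × 17.1 × N²
N² = 940 / (19.1178 × 10⁻⁵) = 4,916,884
N ≈ √4,916,884 ≈ 2,217.4

≈ 2200 RPM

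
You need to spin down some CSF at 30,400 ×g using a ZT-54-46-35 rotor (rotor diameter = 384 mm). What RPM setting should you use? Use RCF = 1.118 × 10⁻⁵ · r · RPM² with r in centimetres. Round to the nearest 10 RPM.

N ≈ 11900 RPM

r = 384 mm / 2 = 192 mm = 19.2 cm
30,400 = 1.118 × 10⁻⁵ × 19.2 × N²
N² = 30,400 / (21.4656 × 10⁻⁵) = 141,621,944
N ≈ √141,621,944 ≈ 11,900.5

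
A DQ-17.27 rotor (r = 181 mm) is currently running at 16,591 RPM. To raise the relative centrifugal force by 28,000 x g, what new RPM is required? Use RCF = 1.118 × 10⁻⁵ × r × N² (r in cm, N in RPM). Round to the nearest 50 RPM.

r = 181 mm = 18.1 cm
Current RCF = 1.118 × 10⁻⁵ × 18.1 × (16591)² = 1.118 × 10⁻⁵ × 18.1 × 275,261,281 ≈ 55,701.3 × g
Target RCF = 55,701.3 + 28,000 = 83,701.3 × g
N² = 83,701.3 / (20.2358 × 10⁻⁵) = 413,629,805
N ≈ √413,629,805 ≈ 20,337.9

N₂ ≈ 20350 RPM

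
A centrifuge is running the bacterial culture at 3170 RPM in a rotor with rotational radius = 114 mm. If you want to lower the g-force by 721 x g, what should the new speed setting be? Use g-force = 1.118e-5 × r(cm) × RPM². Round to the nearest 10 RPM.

≈ 2100 RPM

r = 114 mm = 11.4 cm
Current RCF = 1.118 × 10⁻⁵ × 11.4 × (3170)² = 1.118 × 10⁻⁵ × 11.4 × 10,048,900 ≈ 1,280.8 × g
Target RCF = 1,280.8 − 721 = 559.8 × g
N² = 559.8 / (12.7452 × 10⁻⁵) = 4,392,242
N ≈ √4,392,242 ≈ 2,095.8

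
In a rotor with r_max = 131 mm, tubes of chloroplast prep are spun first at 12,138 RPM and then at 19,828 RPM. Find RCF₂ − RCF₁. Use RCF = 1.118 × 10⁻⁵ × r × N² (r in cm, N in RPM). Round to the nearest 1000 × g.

r = 131 mm = 13.1 cm
RCF₁ = 1.118 × 10⁻⁵ × 13.1 × (12138)² = 1.118 × 10⁻⁵ × 13.1 × 147,331,044 ≈ 21,577.8 × g
RCF₂ = 1.118 × 10⁻⁵ × 13.1 × (19828)² = 1.118 × 10⁻⁵ × 13.1 × 393,149,584 ≈ 57,579.9 × g
Increase = 57,579.9 − 21,577.8 = 36,002.1

≈ 36000 ×g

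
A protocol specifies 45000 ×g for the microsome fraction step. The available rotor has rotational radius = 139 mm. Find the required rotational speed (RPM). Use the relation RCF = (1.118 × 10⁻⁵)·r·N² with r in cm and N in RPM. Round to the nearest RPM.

N ≈ 17017 RPM

r = 139 mm = 13.9 cm
45,000 = 1.118 × 10⁻⁵ × 13.9 × N²
N² = 45,000 / (15.5402 × 10⁻⁵) = 289,571,563
N ≈ √289,571,563 ≈ 17,016.8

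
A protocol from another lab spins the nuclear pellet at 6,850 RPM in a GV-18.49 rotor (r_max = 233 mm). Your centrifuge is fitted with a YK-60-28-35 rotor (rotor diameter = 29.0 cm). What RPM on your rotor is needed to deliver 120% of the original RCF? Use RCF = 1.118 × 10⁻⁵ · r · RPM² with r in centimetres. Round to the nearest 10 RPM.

Original rotor: r = 233 mm = 23.3 cm
RCF = 1.118 × 10⁻⁵ × r × N²
RCF_original = 1.118 × 10⁻⁵ × 23.3 × (6850)² = 1.118 × 10⁻⁵ × 23.3 × 46,922,500 ≈ 12,223 × g
Target RCF = 1.2 × 12,223 ≈ 14,667.6 × g
Your rotor: r = 29.0 / 2 = 14.5 cm
14,667.6 = 1.118 × 10⁻⁵ × 14.5 × N²
N² = 14,667.6 / (16.211 × 10⁻⁵) = 90,479,304
N ≈ √90,479,304 ≈ 9,512.1

≈ 9510 RPM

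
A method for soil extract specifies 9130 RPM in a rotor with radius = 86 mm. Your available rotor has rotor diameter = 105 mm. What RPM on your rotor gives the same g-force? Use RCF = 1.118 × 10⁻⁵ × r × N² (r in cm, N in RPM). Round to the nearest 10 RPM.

11690 RPM

Original rotor: r = 86 mm = 8.6 cm
RCF = 1.118 × 10⁻⁵ × r × N²
RCF_original = 1.118 × 10⁻⁵ × 8.6 × (9130)² = 1.118 × 10⁻⁵ × 8.6 × 83,356,900 ≈ 8,014.6 × g
Your rotor: r = 105 mm / 2 = 52.5 mm = 5.25 cm
8,014.6 = 1.118 × 10⁻⁵ × 5.25 × N²
N² = 8,014.6 / (5.8695 × 10⁻⁵) = 136,546,554
N ≈ √136,546,554 ≈ 11,685.3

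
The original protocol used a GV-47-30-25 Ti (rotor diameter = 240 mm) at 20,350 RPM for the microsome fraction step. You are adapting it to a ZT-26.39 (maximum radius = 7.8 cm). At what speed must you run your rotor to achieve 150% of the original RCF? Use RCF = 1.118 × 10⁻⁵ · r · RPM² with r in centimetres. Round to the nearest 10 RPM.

Original rotor: r = 240 mm / 2 = 120 mm = 12 cm
RCF_original = 1.118 × 10⁻⁵ × 12 × (20350)² = 1.118 × 10⁻⁵ × 12 × 414,122,500 ≈ 55,558.7 × g
Target RCF = 1.5 × 55,558.7 ≈ 83,338 × g
83,338 = 1.118 × 10⁻⁵ × 7.8 × N²
N² = 83,338 / (8.7204 × 10⁻⁵) = 955,667,171
N ≈ √955,667,171 ≈ 30,913.9

≈ 30910 RPM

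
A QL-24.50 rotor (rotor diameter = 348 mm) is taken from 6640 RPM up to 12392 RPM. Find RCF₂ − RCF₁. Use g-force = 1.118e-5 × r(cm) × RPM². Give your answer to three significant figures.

r = 348 mm / 2 = 174 mm = 17.4 cm
RCF₁ = 1.118 × 10⁻⁵ × 17.4 × (6640)² = 1.118 × 10⁻⁵ × 17.4 × 44,089,600 ≈ 8,576.8 × g
RCF₂ = 1.118 × 10⁻⁵ × 17.4 × (12392)² = 1.118 × 10⁻⁵ × 17.4 × 153,561,664 ≈ 29,872.7 × g
Increase = 29,872.7 − 8,576.8 = 21,295.9

≈ 21300 × g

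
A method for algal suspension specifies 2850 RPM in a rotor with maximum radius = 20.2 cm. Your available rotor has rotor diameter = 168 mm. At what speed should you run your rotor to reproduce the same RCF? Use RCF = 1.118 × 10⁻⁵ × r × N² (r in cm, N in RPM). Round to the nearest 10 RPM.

4420 RPM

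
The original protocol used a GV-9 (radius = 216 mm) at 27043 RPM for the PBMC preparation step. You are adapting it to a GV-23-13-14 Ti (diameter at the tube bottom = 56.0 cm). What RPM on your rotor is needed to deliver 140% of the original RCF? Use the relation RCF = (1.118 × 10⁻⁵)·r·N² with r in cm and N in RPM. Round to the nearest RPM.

≈ 28104 RPM

Original rotor: r = 216 mm = 21.6 cm
RCF_original = 1.118 × 10⁻⁵ × 21.6 × (27043)² = 1.118 × 10⁻⁵ × 21.6 × 731,323,849 ≈ 176,605.9 × g
Target RCF = 1.4 × 176,605.9 ≈ 247,248.3 × g
Your rotor: r = 56.0 / 2 = 28 cm
247,248.3 = 1.118 × 10⁻⁵ × 28 × N²
N² = 247,248.3 / (31.304 × 10⁻⁵) = 789,829,734
N ≈ √789,829,734 ≈ 28,103.9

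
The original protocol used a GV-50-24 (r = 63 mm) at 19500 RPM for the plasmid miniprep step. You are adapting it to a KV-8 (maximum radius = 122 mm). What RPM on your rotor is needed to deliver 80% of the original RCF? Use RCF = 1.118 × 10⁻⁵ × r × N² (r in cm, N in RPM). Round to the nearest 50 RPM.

≈ 12550 RPM

Original rotor: r = 63 mm = 6.3 cm
RCF = 1.118 × 10⁻⁵ × r × N²
RCF_original = 1.118 × 10⁻⁵ × 6.3 × (19500)² = 1.118 × 10⁻⁵ × 6.3 × 380,250,000 ≈ 26,782.5 × g
Target RCF = 0.8 × 26,782.5 ≈ 21,426 × g
Your rotor: r = 122 mm = 12.2 cm
21,426 = 1.118 × 10⁻⁵ × 12.2 × N²
N² = 21,426 / (13.6396 × 10⁻⁵) = 157,086,718
N ≈ √157,086,718 ≈ 12,533.4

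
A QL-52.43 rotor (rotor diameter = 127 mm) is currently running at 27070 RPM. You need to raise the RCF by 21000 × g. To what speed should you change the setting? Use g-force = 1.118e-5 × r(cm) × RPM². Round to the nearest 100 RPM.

r = 127 mm / 2 = 63.5 mm = 6.35 cm
Current RCF = 1.118 × 10⁻⁵ × 6.35 × (27070)² = 1.118 × 10⁻⁵ × 6.35 × 732,784,900 ≈ 52,022.6 × g
Target RCF = 52,022.6 + 21,000 = 73,022.6 × g
N² = 73,022.6 / (7.0993 × 10⁻⁵) = 1,028,588,734
N ≈ √1,028,588,734 ≈ 32,071.6

32100 RPM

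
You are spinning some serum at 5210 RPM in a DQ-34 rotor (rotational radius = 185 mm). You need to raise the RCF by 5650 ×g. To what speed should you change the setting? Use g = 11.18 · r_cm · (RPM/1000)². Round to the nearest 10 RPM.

r = 185 mm = 18.5 cm
Current RCF = 11.18 × 18.5 × (5.21)² = 11.18 × 18.5 × 27.1441 ≈ 5,614.2 × g
Target RCF = 5,614.2 + 5,650 = 11,264.2 × g
(N/1000)² = 11,264.2 / 206.83 = 54.46115
N = 1000 × √54.46115 ≈ 7,379.8

N₂ ≈ 7380 RPM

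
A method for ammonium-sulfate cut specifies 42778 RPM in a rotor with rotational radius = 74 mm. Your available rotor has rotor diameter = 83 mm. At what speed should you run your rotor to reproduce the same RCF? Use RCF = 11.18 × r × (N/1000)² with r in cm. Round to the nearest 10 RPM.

Original rotor: r = 74 mm = 7.4 cm
RCF_original = 11.18 × 7.4 × (42.778)² = 11.18 × 7.4 × 1,829.957284 ≈ 151,396 × g
Your rotor: r = 83 mm / 2 = 41.5 mm = 4.15 cm
151,396 = 11.18 × 4.15 × (N/1000)²
(N/1000)² = 151,396 / 46.397 = 3263.056
N = 1000 × √3263.056 ≈ 57,123.2

57120 RPM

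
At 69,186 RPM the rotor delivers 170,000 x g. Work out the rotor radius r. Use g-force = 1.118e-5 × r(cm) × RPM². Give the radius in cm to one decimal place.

≈ 3.2 cm

170000 = 1.118 × 10⁻⁵ × r × (69186)²
r = 170000 / (1.118 × 10⁻⁵ × 4,786,702,596) = 170000 / 53515.34 ≈ 3.177 cm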